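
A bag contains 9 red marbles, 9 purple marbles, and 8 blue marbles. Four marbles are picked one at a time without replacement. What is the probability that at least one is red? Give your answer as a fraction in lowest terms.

P(no red) = 17/26 × 16/25 × 15/24 × 14/23 = 57120/358800 = 238/1495.
P(at least one) = 1 − 238/1495 = 1257/1495.

1257/1495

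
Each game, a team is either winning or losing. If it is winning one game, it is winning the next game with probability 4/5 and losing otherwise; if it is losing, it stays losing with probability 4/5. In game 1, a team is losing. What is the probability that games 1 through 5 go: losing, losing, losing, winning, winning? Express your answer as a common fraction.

Game 1 is given. For each transition, use the conditional probability from the current state:
P(losing | losing) = 4/5; P(losing | losing) = 4/5; P(winning | losing) = 1/5; P(winning | winning) = 4/5.
P = 4/5 × 4/5 × 1/5 × 4/5 = 64/625.

64/625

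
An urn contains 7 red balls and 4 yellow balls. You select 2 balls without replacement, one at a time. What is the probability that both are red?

21/55

P = 7/11 × 6/10 = 42/110 = 21/55.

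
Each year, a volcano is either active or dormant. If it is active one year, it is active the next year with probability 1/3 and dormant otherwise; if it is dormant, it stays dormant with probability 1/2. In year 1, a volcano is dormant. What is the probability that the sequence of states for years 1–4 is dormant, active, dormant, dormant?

1/6

Year 1 is given. For each transition, use the conditional probability from the current state:
P(active | dormant) = 1/2; P(dormant | active) = 2/3; P(dormant | dormant) = 1/2.
P = 1/2 × 2/3 × 1/2 = 2/12 = 1/6.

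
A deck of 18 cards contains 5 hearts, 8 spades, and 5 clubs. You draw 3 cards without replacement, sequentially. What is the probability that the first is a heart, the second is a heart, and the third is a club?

25/1224

Each draw changes the counts, so multiply the conditional probabilities along the sequence:
P = 5/18 × 4/17 × 5/16 = 100/4896 = 25/1224.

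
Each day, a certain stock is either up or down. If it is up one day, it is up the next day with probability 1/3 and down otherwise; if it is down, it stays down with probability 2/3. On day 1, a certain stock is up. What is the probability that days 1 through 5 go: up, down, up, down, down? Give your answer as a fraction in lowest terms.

Day 1 is given. For each transition, use the conditional probability from the current state:
P(down | up) = 2/3; P(up | down) = 1/3; P(down | up) = 2/3; P(down | down) = 2/3.
P = 2/3 × 1/3 × 2/3 × 2/3 = 8/81.

8/81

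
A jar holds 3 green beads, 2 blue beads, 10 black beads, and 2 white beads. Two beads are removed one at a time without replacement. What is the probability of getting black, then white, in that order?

5/68

Each draw changes the counts, so multiply the conditional probabilities along the sequence:
P = 10/17 × 2/16 = 20/272 = 5/68.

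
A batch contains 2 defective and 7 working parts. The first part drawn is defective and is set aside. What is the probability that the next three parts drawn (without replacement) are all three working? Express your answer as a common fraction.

5/8

With the first part removed, 7 working remain out of 8.
P = 7/8 × 6/7 × 5/6 = 210/336 = 5/8.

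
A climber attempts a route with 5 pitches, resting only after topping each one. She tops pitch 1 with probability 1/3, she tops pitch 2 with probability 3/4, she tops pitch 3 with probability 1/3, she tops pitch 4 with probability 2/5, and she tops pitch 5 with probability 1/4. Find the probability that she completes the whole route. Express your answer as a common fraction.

The events are sequential, so multiply the conditional probabilities:
P = 1/3 × 3/4 × 1/3 × 2/5 × 1/4 = 6/720 = 1/120.

1/120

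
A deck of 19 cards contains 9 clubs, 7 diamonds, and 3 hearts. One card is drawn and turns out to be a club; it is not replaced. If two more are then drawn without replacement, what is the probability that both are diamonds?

After the first draw, 7 of the remaining 18 cards are diamonds.
P = 7/18 × 6/17 = 42/306 = 7/51.

7/51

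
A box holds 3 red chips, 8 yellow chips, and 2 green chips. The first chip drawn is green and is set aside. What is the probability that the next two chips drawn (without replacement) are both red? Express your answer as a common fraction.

1/22

With the first chip removed, 3 red remain out of 12.
P = 3/12 × 2/11 = 6/132 = 1/22.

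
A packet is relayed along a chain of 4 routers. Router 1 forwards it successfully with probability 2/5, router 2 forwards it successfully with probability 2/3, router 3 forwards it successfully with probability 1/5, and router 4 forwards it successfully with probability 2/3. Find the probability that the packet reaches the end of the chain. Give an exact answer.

8/225

Each stage is reached only if all earlier stages succeed, so
P = 2/5 × 2/3 × 1/5 × 2/3 = 8/225.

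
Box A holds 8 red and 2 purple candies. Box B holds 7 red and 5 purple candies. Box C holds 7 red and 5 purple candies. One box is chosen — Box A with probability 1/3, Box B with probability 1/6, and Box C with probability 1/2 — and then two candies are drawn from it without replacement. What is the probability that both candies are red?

623/1485

From Box A: P(both red) = (8/10)(7/9) = 28/45.
From Box B: P(both red) = (7/12)(6/11) = 7/22.
From Box C: P(both red) = (7/12)(6/11) = 7/22.
Total probability = (1/3)(28/45) + (1/6)(7/22) + (1/2)(7/22) = 623/1485.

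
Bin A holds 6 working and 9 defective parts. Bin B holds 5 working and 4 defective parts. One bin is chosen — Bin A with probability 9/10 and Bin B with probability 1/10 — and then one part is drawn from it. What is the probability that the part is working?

From Bin A: P(working) = 6/15.
From Bin B: P(working) = 5/9.
Total probability = (9/10)(6/15) + (1/10)(5/9) = 187/450.

187/450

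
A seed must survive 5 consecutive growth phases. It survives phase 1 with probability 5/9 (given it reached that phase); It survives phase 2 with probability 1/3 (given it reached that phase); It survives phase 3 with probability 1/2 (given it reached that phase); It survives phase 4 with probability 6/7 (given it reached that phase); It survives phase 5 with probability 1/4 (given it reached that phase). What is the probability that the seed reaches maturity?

5/252

Multiplying along the chain,
P = 5/9 × 1/3 × 1/2 × 6/7 × 1/4 = 30/1512 = 5/252.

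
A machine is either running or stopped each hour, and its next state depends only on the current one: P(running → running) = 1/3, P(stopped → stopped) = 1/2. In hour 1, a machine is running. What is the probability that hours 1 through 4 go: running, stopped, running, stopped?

2/9

Hour 1 is given. For each transition, use the conditional probability from the current state:
P(stopped | running) = 2/3; P(running | stopped) = 1/2; P(stopped | running) = 2/3.
P = 2/3 × 1/2 × 2/3 = 4/18 = 2/9.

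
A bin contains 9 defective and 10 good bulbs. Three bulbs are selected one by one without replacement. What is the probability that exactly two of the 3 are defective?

120/323

One ordering (defective drawn first) has probability 9/19 × 8/18 × 10/17 = 720/5814 = 40/323.
There are C(3,2) = 3 such orderings, each equally likely, so P = 3 × 40/323 = 120/323.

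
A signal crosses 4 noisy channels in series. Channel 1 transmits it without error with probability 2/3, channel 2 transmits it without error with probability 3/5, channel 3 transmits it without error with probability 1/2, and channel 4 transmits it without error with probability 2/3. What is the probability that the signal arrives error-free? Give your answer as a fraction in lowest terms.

Each stage is reached only if all earlier stages succeed, so
P = 2/3 × 3/5 × 1/2 × 2/3 = 12/90 = 2/15.

2/15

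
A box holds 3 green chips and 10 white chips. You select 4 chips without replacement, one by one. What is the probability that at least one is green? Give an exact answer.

P(no green) = 10/13 × 9/12 × 8/11 × 7/10 = 5040/17160 = 42/143.
P(at least one) = 1 − 42/143 = 101/143.

101/143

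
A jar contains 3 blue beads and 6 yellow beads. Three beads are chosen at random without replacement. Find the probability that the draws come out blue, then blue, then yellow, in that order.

1/14

Chain rule:
P = 3/9 × 2/8 × 6/7 = 36/504 = 1/14.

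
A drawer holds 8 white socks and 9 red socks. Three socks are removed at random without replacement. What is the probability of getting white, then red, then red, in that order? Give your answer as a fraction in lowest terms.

12/85

Each draw changes the counts, so multiply the conditional probabilities along the sequence:
P = 8/17 × 9/16 × 8/15 = 576/4080 = 12/85.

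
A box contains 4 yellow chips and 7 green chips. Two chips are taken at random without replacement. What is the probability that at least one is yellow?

34/55

P(no yellow) = 7/11 × 6/10 = 42/110 = 21/55.
P(at least one) = 1 − 21/55 = 34/55.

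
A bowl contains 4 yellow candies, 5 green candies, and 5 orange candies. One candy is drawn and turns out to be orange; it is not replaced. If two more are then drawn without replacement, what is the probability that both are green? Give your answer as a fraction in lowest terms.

With the first candy removed, 5 green remain out of 13.
P = 5/13 × 4/12 = 20/156 = 5/39.

5/39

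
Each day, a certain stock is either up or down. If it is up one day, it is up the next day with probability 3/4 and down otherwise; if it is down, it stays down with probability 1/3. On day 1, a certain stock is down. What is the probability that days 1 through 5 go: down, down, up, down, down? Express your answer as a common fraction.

1/54

Day 1 is given. For each transition, use the conditional probability from the current state:
P(down | down) = 1/3; P(up | down) = 2/3; P(down | up) = 1/4; P(down | down) = 1/3.
P = 1/3 × 2/3 × 1/4 × 1/3 = 2/108 = 1/54.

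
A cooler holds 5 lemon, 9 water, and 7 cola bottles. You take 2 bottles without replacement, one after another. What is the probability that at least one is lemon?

P(no lemon) = 16/21 × 15/20 = 240/420 = 4/7.
P(at least one) = 1 − 4/7 = 3/7.

3/7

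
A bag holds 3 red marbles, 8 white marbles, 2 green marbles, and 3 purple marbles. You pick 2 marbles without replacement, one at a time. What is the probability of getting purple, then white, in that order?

Each draw changes the counts, so multiply the conditional probabilities along the sequence:
P = 3/16 × 8/15 = 24/240 = 1/10.

1/10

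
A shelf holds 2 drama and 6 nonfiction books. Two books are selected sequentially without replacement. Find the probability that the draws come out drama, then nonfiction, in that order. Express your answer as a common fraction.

Chain rule:
P = 2/8 × 6/7 = 12/56 = 3/14.

3/14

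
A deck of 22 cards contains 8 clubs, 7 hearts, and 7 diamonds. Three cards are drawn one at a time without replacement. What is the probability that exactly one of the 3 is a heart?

21/44

One ordering (a heart drawn first) has probability 7/22 × 15/21 × 14/20 = 1470/9240 = 7/44.
There are C(3,1) = 3 such orderings, each equally likely, so P = 3 × 7/44 = 21/44.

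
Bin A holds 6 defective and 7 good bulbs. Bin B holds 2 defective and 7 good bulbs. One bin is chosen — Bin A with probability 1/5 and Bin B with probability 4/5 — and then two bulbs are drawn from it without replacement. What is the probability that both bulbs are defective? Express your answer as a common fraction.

From Bin A: P(both defective) = (6/13)(5/12) = 5/26.
From Bin B: P(both defective) = (2/9)(1/8) = 1/36.
Total probability = (1/5)(5/26) + (4/5)(1/36) = 71/1170.

71/1170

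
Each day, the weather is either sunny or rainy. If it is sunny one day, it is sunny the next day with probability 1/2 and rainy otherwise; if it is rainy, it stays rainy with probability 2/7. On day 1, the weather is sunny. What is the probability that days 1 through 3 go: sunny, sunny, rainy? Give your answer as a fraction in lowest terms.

Day 1 is given. For each transition, use the conditional probability from the current state:
P(sunny | sunny) = 1/2; P(rainy | sunny) = 1/2.
P = 1/2 × 1/2 = 1/4.

1/4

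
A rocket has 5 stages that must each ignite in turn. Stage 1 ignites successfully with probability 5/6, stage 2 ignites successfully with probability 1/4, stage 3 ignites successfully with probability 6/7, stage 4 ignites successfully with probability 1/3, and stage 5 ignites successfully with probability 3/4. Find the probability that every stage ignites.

5/112

Multiplying along the chain,
P = 5/6 × 1/4 × 6/7 × 1/3 × 3/4 = 90/2016 = 5/112.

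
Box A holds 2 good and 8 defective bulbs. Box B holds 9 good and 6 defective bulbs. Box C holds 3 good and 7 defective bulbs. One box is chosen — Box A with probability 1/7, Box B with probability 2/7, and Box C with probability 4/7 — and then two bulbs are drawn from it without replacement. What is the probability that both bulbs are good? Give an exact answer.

From Box A: P(both good) = (2/10)(1/9) = 1/45.
From Box B: P(both good) = (9/15)(8/14) = 12/35.
From Box C: P(both good) = (3/10)(2/9) = 1/15.
Total probability = (1/7)(1/45) + (2/7)(12/35) + (4/7)(1/15) = 307/2205.

307/2205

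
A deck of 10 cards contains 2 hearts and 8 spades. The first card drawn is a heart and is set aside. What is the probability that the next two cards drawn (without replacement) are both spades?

After the first draw, 8 of the remaining 9 cards are spades.
P = 8/9 × 7/8 = 56/72 = 7/9.

7/9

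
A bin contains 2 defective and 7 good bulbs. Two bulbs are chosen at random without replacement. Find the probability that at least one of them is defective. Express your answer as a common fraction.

5/12

P(no defective) = 7/9 × 6/8 = 42/72 = 7/12.
P(at least one) = 1 − 7/12 = 5/12.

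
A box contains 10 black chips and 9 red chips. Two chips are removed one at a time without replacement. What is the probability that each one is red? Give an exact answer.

P(every draw is red) = 9/19 × 8/18 = 72/342 = 4/19.

4/19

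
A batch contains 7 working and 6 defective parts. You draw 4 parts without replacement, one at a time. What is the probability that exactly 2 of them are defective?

One ordering (defective drawn first) has probability 6/13 × 5/12 × 7/11 × 6/10 = 1260/17160 = 21/286.
There are C(4,2) = 6 such orderings, each equally likely, so P = 6 × 21/286 = 63/143.

63/143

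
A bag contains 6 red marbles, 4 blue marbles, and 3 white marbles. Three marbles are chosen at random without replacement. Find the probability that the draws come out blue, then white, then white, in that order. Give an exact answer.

Multiply the probability of each draw given the previous ones:
P = 4/13 × 3/12 × 2/11 = 24/1716 = 2/143.

2/143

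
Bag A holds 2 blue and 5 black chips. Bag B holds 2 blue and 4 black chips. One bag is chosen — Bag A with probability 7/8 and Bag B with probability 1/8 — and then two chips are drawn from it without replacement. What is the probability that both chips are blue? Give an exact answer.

1/20

From Bag A: P(both blue) = (2/7)(1/6) = 1/21.
From Bag B: P(both blue) = (2/6)(1/5) = 1/15.
Total probability = (7/8)(1/21) + (1/8)(1/15) = 1/20.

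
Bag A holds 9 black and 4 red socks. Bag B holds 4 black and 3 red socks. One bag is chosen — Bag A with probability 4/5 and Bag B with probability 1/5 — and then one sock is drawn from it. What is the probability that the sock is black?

304/455

From Bag A: P(black) = 9/13.
From Bag B: P(black) = 4/7.
Total probability = (4/5)(9/13) + (1/5)(4/7) = 304/455.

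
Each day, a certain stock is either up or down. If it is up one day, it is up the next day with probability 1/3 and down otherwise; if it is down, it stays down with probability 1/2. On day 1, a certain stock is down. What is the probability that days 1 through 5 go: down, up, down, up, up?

Day 1 is given. For each transition, use the conditional probability from the current state:
P(up | down) = 1/2; P(down | up) = 2/3; P(up | down) = 1/2; P(up | up) = 1/3.
P = 1/2 × 2/3 × 1/2 × 1/3 = 2/36 = 1/18.

1/18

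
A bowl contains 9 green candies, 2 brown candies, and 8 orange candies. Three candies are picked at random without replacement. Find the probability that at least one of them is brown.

P(no brown) = 17/19 × 16/18 × 15/17 = 4080/5814 = 40/57.
P(at least one) = 1 − 40/57 = 17/57.

17/57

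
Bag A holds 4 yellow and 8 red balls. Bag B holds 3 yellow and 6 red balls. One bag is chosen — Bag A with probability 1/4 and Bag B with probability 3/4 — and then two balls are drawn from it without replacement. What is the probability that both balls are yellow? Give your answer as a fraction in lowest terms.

From Bag A: P(both yellow) = (4/12)(3/11) = 1/11.
From Bag B: P(both yellow) = (3/9)(2/8) = 1/12.
Total probability = (1/4)(1/11) + (3/4)(1/12) = 15/176.

15/176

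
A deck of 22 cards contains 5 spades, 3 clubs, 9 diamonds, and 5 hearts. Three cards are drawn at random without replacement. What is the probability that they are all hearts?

1/154

P = 5/22 × 4/21 × 3/20 = 60/9240 = 1/154.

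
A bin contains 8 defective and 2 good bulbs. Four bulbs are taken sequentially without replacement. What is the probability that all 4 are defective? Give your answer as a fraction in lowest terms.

P(all defective) = 8/10 × 7/9 × 6/8 × 5/7 = 1680/5040 = 1/3.

1/3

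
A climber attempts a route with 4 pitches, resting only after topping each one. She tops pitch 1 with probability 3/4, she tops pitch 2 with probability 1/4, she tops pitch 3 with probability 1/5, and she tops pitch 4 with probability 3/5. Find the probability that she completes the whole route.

9/400

Each stage is reached only if all earlier stages succeed, so
P = 3/4 × 1/4 × 1/5 × 3/5 = 9/400.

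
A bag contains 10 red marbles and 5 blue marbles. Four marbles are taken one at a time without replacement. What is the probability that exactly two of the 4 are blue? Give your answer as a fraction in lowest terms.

One ordering (blue drawn first) has probability 5/15 × 4/14 × 10/13 × 9/12 = 1800/32760 = 5/91.
There are C(4,2) = 6 such orderings, each equally likely, so P = 6 × 5/91 = 30/91.

30/91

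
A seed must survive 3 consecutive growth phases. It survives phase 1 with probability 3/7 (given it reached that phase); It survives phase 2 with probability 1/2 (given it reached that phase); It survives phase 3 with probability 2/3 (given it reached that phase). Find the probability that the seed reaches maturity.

1/7

Each stage is reached only if all earlier stages succeed, so
P = 3/7 × 1/2 × 2/3 = 6/42 = 1/7.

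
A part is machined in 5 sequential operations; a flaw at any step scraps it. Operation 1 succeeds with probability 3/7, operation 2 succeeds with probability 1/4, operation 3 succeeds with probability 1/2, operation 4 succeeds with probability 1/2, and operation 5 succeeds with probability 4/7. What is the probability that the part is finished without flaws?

The events are sequential, so multiply the conditional probabilities:
P = 3/7 × 1/4 × 1/2 × 1/2 × 4/7 = 12/784 = 3/196.

3/196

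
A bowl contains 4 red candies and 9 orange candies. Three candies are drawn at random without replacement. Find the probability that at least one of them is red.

P(no red) = 9/13 × 8/12 × 7/11 = 504/1716 = 42/143.
P(at least one) = 1 − 42/143 = 101/143.

101/143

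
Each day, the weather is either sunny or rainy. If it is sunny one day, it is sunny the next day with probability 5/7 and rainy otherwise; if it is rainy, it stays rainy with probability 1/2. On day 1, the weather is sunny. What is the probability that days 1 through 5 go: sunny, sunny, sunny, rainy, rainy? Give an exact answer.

Day 1 is given. For each transition, use the conditional probability from the current state:
P(sunny | sunny) = 5/7; P(sunny | sunny) = 5/7; P(rainy | sunny) = 2/7; P(rainy | rainy) = 1/2.
P = 5/7 × 5/7 × 2/7 × 1/2 = 50/686 = 25/343.

25/343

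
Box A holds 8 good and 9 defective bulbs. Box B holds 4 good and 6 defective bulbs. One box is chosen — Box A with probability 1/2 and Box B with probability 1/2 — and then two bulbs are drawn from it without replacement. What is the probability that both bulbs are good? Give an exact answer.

From Box A: P(both good) = (8/17)(7/16) = 7/34.
From Box B: P(both good) = (4/10)(3/9) = 2/15.
Total probability = (1/2)(7/34) + (1/2)(2/15) = 173/1020.

173/1020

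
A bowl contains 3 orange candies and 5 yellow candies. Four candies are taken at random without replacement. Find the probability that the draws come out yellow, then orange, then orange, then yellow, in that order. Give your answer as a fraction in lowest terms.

1/14

Each draw changes the counts, so multiply the conditional probabilities along the sequence:
P = 5/8 × 3/7 × 2/6 × 4/5 = 120/1680 = 1/14.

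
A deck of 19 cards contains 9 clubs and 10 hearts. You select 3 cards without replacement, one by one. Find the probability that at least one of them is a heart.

P(no hearts) = 9/19 × 8/18 × 7/17 = 504/5814 = 28/323.
P(at least one) = 1 − 28/323 = 295/323.

295/323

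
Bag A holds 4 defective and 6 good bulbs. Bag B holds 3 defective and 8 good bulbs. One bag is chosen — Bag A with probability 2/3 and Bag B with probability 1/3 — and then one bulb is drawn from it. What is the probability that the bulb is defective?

59/165

From Bag A: P(defective) = 4/10.
From Bag B: P(defective) = 3/11.
Total probability = (2/3)(4/10) + (1/3)(3/11) = 59/165.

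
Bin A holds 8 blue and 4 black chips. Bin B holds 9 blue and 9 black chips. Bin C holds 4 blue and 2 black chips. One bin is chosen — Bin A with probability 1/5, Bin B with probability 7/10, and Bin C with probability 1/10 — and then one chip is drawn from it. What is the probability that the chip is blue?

11/20

From Bin A: P(blue) = 8/12.
From Bin B: P(blue) = 9/18.
From Bin C: P(blue) = 4/6.
Total probability = (1/5)(8/12) + (7/10)(9/18) + (1/10)(4/6) = 11/20.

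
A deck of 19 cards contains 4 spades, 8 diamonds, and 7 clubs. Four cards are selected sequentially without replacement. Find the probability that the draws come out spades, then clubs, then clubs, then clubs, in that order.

Chain rule:
P = 4/19 × 7/18 × 6/17 × 5/16 = 840/93024 = 35/3876.

35/3876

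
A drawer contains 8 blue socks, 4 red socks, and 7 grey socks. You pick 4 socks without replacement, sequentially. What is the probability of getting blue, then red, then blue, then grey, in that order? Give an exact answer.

Multiply the probability of each draw given the previous ones:
P = 8/19 × 4/18 × 7/17 × 7/16 = 1568/93024 = 49/2907.

49/2907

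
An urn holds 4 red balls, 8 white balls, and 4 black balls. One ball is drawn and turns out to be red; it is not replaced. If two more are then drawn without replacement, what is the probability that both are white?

With the first ball removed, 8 white remain out of 15.
P = 8/15 × 7/14 = 56/210 = 4/15.

4/15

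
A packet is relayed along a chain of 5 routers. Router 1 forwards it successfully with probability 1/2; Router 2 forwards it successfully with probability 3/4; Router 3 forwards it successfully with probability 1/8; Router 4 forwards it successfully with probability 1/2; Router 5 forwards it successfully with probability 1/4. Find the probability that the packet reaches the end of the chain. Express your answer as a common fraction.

3/512

Multiplying along the chain,
P = 1/2 × 3/4 × 1/8 × 1/2 × 1/4 = 3/512.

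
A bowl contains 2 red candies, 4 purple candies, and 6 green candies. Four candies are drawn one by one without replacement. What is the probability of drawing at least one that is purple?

85/99

P(no purple) = 8/12 × 7/11 × 6/10 × 5/9 = 1680/11880 = 14/99.
P(at least one) = 1 − 14/99 = 85/99.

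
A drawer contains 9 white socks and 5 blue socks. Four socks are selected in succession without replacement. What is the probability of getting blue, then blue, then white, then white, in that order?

60/1001

Multiply the probability of each draw given the previous ones:
P = 5/14 × 4/13 × 9/12 × 8/11 = 1440/24024 = 60/1001.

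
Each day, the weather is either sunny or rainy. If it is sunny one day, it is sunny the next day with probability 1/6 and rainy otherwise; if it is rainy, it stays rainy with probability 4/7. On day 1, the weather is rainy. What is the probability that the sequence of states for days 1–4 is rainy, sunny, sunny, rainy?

Day 1 is given. For each transition, use the conditional probability from the current state:
P(sunny | rainy) = 3/7; P(sunny | sunny) = 1/6; P(rainy | sunny) = 5/6.
P = 3/7 × 1/6 × 5/6 = 15/252 = 5/84.

5/84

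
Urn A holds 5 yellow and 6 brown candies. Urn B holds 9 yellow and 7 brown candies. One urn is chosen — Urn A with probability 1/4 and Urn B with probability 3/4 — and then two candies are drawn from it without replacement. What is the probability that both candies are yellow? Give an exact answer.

119/440

From Urn A: P(both yellow) = (5/11)(4/10) = 2/11.
From Urn B: P(both yellow) = (9/16)(8/15) = 3/10.
Total probability = (1/4)(2/11) + (3/4)(3/10) = 119/440.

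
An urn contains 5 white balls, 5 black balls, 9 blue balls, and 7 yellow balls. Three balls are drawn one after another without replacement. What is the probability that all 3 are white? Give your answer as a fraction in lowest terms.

1/260

P = 5/26 × 4/25 × 3/24 = 60/15600 = 1/260.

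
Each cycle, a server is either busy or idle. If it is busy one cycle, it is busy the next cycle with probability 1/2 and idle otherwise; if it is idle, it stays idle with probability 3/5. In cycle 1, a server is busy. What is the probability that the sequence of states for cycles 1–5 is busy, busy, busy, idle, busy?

Cycle 1 is given. For each transition, use the conditional probability from the current state:
P(busy | busy) = 1/2; P(busy | busy) = 1/2; P(idle | busy) = 1/2; P(busy | idle) = 2/5.
P = 1/2 × 1/2 × 1/2 × 2/5 = 2/40 = 1/20.

1/20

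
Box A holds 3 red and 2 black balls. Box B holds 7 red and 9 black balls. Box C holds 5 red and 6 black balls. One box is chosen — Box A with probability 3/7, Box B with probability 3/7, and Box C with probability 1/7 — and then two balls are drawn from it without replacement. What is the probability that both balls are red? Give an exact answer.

From Box A: P(both red) = (3/5)(2/4) = 3/10.
From Box B: P(both red) = (7/16)(6/15) = 7/40.
From Box C: P(both red) = (5/11)(4/10) = 2/11.
Total probability = (3/7)(3/10) + (3/7)(7/40) + (1/7)(2/11) = 101/440.

101/440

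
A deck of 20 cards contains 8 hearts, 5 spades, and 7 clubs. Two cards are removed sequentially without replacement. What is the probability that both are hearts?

P = 8/20 × 7/19 = 56/380 = 14/95.

14/95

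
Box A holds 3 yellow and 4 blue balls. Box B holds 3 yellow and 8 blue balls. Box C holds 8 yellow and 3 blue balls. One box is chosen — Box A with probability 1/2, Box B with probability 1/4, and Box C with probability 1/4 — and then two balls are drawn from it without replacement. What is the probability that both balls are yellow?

327/1540

From Box A: P(both yellow) = (3/7)(2/6) = 1/7.
From Box B: P(both yellow) = (3/11)(2/10) = 3/55.
From Box C: P(both yellow) = (8/11)(7/10) = 28/55.
Total probability = (1/2)(1/7) + (1/4)(3/55) + (1/4)(28/55) = 327/1540.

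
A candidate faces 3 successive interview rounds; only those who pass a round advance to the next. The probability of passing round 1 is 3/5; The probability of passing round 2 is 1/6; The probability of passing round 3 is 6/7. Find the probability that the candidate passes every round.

3/35

Each stage is reached only if all earlier stages succeed, so
P = 3/5 × 1/6 × 6/7 = 18/210 = 3/35.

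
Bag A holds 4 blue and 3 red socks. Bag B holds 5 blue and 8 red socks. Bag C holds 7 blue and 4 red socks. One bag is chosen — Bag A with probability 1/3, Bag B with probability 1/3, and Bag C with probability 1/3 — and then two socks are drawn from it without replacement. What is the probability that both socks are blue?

From Bag A: P(both blue) = (4/7)(3/6) = 2/7.
From Bag B: P(both blue) = (5/13)(4/12) = 5/39.
From Bag C: P(both blue) = (7/11)(6/10) = 21/55.
Total probability = (1/3)(2/7) + (1/3)(5/39) + (1/3)(21/55) = 11948/45045.

11948/45045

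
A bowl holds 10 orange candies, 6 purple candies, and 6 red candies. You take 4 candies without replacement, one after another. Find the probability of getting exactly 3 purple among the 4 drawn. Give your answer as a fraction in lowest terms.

64/1463

One ordering (purple drawn first) has probability 6/22 × 5/21 × 4/20 × 16/19 = 1920/175560 = 16/1463.
There are C(4,3) = 4 such orderings, each equally likely, so P = 4 × 16/1463 = 64/1463.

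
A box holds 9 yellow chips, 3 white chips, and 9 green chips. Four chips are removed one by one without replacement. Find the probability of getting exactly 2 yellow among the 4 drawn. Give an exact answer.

264/665

One ordering (yellow drawn first) has probability 9/21 × 8/20 × 12/19 × 11/18 = 9504/143640 = 44/665.
There are C(4,2) = 6 such orderings, each equally likely, so P = 6 × 44/665 = 264/665.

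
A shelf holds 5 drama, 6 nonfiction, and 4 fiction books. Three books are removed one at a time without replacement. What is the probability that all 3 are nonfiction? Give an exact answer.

4/91

P = 6/15 × 5/14 × 4/13 = 120/2730 = 4/91.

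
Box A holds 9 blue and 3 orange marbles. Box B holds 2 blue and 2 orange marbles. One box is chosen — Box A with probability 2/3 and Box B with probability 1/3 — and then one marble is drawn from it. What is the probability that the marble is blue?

From Box A: P(blue) = 9/12.
From Box B: P(blue) = 2/4.
Total probability = (2/3)(9/12) + (1/3)(2/4) = 2/3.

2/3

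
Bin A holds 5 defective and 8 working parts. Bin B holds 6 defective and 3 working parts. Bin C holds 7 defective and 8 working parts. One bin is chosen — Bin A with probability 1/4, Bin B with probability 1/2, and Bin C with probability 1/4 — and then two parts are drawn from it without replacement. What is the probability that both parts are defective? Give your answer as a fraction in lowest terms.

151/520

From Bin A: P(both defective) = (5/13)(4/12) = 5/39.
From Bin B: P(both defective) = (6/9)(5/8) = 5/12.
From Bin C: P(both defective) = (7/15)(6/14) = 1/5.
Total probability = (1/4)(5/39) + (1/2)(5/12) + (1/4)(1/5) = 151/520.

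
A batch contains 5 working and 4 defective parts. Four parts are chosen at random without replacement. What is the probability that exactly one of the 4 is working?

10/63

One ordering (working drawn first) has probability 5/9 × 4/8 × 3/7 × 2/6 = 120/3024 = 5/126.
There are C(4,1) = 4 such orderings, each equally likely, so P = 4 × 5/126 = 10/63.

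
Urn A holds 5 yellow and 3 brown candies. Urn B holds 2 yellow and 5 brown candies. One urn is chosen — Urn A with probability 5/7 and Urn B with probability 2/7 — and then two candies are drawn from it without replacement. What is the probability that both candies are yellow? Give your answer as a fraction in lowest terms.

From Urn A: P(both yellow) = (5/8)(4/7) = 5/14.
From Urn B: P(both yellow) = (2/7)(1/6) = 1/21.
Total probability = (5/7)(5/14) + (2/7)(1/21) = 79/294.

79/294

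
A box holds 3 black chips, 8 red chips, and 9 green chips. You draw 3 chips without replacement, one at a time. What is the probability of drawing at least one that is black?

P(no black) = 17/20 × 16/19 × 15/18 = 4080/6840 = 34/57.
P(at least one) = 1 − 34/57 = 23/57.

23/57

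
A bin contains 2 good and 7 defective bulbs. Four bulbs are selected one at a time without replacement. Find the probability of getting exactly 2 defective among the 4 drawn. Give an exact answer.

1/6

One ordering (defective drawn first) has probability 7/9 × 6/8 × 2/7 × 1/6 = 84/3024 = 1/36.
There are C(4,2) = 6 such orderings, each equally likely, so P = 6 × 1/36 = 1/6.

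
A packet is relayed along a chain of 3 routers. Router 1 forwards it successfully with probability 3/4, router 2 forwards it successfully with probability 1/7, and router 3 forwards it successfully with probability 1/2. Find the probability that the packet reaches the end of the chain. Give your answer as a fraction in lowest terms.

3/56

Multiplying along the chain,
P = 3/4 × 1/7 × 1/2 = 3/56.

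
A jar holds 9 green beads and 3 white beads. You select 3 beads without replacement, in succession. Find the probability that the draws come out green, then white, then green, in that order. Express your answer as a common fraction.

9/55

Chain rule:
P = 9/12 × 3/11 × 8/10 = 216/1320 = 9/55.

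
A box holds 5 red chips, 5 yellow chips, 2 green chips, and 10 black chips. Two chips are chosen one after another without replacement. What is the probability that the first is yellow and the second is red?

Chain rule:
P = 5/22 × 5/21 = 25/462.

25/462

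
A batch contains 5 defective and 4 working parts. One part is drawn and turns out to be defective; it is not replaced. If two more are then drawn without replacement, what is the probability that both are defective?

After the first draw, 4 of the remaining 8 parts are defective.
P = 4/8 × 3/7 = 12/56 = 3/14.

3/14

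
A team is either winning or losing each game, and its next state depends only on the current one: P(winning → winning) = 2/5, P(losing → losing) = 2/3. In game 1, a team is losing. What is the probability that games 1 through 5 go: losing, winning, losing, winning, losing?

Game 1 is given. For each transition, use the conditional probability from the current state:
P(winning | losing) = 1/3; P(losing | winning) = 3/5; P(winning | losing) = 1/3; P(losing | winning) = 3/5.
P = 1/3 × 3/5 × 1/3 × 3/5 = 9/225 = 1/25.

1/25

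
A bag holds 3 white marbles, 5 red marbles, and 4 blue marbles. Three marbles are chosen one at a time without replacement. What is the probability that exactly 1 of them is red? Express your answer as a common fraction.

21/44

One ordering (red drawn first) has probability 5/12 × 7/11 × 6/10 = 210/1320 = 7/44.
There are C(3,1) = 3 such orderings, each equally likely, so P = 3 × 7/44 = 21/44.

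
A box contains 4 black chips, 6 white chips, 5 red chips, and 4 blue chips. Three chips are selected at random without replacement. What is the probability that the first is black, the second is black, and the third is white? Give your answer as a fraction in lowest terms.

Each draw changes the counts, so multiply the conditional probabilities along the sequence:
P = 4/19 × 3/18 × 6/17 = 72/5814 = 4/323.

4/323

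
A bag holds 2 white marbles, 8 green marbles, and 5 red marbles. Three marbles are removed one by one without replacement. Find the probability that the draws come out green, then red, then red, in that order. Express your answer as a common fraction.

Multiply the probability of each draw given the previous ones:
P = 8/15 × 5/14 × 4/13 = 160/2730 = 16/273.

16/273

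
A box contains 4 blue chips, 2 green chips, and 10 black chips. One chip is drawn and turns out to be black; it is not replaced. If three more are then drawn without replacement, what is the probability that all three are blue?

4/455

After the first draw, 4 of the remaining 15 chips are blue.
P = 4/15 × 3/14 × 2/13 = 24/2730 = 4/455.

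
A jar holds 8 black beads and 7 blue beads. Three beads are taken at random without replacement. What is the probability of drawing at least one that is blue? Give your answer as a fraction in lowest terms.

57/65

P(no blue) = 8/15 × 7/14 × 6/13 = 336/2730 = 8/65.
P(at least one) = 1 − 8/65 = 57/65.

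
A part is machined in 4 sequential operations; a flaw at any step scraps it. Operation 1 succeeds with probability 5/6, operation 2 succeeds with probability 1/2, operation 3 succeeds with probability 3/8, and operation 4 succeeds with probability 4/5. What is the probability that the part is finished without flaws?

1/8

Each stage is reached only if all earlier stages succeed, so
P = 5/6 × 1/2 × 3/8 × 4/5 = 60/480 = 1/8.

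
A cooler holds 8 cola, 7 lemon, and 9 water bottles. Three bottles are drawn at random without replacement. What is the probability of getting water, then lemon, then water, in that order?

21/506

Chain rule:
P = 9/24 × 7/23 × 8/22 = 504/12144 = 21/506.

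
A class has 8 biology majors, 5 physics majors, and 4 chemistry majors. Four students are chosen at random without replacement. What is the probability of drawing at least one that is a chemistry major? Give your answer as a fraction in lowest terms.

P(no chemistry majors) = 13/17 × 12/16 × 11/15 × 10/14 = 17160/57120 = 143/476.
P(at least one) = 1 − 143/476 = 333/476.

333/476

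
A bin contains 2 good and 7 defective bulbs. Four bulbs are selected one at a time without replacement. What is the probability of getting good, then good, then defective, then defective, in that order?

1/36

Chain rule:
P = 2/9 × 1/8 × 7/7 × 6/6 = 84/3024 = 1/36.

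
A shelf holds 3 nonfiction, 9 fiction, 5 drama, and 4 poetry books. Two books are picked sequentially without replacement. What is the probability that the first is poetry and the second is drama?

1/21

Each draw changes the counts, so multiply the conditional probabilities along the sequence:
P = 4/21 × 5/20 = 20/420 = 1/21.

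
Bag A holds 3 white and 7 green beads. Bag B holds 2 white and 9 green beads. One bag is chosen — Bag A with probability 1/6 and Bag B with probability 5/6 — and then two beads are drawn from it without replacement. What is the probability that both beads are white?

13/495

From Bag A: P(both white) = (3/10)(2/9) = 1/15.
From Bag B: P(both white) = (2/11)(1/10) = 1/55.
Total probability = (1/6)(1/15) + (5/6)(1/55) = 13/495.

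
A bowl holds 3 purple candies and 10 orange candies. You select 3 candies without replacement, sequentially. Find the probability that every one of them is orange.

60/143

P(every draw is orange) = 10/13 × 9/12 × 8/11 = 720/1716 = 60/143.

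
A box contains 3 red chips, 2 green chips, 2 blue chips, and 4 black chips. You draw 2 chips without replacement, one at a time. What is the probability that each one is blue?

1/55

P = 2/11 × 1/10 = 2/110 = 1/55.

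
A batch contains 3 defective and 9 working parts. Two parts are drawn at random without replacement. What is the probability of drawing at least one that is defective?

P(no defective) = 9/12 × 8/11 = 72/132 = 6/11.
P(at least one) = 1 − 6/11 = 5/11.

5/11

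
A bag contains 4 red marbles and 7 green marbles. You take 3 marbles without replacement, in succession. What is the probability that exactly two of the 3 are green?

28/55

One ordering (green drawn first) has probability 7/11 × 6/10 × 4/9 = 168/990 = 28/165.
There are C(3,2) = 3 such orderings, each equally likely, so P = 3 × 28/165 = 28/55.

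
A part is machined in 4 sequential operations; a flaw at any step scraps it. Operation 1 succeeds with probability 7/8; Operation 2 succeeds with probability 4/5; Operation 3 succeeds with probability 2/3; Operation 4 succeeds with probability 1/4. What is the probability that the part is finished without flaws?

Multiplying along the chain,
P = 7/8 × 4/5 × 2/3 × 1/4 = 56/480 = 7/60.

7/60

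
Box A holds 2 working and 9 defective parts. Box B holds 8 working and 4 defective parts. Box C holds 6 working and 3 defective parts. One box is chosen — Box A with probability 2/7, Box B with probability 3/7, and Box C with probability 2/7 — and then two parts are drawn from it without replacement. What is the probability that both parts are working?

101/330

From Box A: P(both working) = (2/11)(1/10) = 1/55.
From Box B: P(both working) = (8/12)(7/11) = 14/33.
From Box C: P(both working) = (6/9)(5/8) = 5/12.
Total probability = (2/7)(1/55) + (3/7)(14/33) + (2/7)(5/12) = 101/330.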